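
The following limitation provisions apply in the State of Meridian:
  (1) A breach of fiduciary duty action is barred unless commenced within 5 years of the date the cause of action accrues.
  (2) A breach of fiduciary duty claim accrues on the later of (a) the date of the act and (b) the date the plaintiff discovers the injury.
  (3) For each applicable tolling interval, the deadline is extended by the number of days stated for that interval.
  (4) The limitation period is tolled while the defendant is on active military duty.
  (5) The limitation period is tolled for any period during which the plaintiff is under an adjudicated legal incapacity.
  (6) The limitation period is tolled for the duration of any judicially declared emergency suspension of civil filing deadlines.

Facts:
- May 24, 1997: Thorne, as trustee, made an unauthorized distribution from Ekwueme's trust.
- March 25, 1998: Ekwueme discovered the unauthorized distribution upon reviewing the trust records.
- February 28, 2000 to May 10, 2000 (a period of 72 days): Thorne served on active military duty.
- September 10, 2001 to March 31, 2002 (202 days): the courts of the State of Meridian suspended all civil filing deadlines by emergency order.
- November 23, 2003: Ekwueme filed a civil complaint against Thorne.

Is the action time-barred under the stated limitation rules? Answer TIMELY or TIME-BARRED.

Taking the later of the act (May 24, 1997) and discovery (March 25, 1998), the claim accrued on March 25, 1998.
Adding the 5 years base period to March 25, 1998 gives a deadline of March 25, 2003, before any tolling.
Because the defendant's active military service ran from February 28, 2000 to May 10, 2000, the deadline is extended by 72 days to June 5, 2003.
Because the emergency suspension of filing deadlines ran from September 10, 2001 to March 31, 2002, the deadline is extended by 202 days to December 24, 2003.
Ekwueme filed on November 23, 2003, before the December 24, 2003 deadline, so the action is timely.

TIMELY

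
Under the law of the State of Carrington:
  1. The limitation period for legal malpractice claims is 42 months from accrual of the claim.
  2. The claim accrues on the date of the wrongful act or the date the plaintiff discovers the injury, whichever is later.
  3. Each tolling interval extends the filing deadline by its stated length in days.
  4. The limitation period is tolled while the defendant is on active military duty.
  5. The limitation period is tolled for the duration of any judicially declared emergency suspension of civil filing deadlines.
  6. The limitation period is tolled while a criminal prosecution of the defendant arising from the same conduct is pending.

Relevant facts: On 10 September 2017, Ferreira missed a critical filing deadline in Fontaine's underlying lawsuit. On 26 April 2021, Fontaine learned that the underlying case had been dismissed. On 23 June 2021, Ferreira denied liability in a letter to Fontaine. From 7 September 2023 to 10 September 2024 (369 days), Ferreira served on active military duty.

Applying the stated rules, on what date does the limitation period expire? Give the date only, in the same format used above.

Because discovery on 26 April 2021 post-dates the 10 September 2017 act, accrual under the later-of rule falls on 26 April 2021.
The untolled deadline — 42 months after 26 April 2021 — is 26 October 2024.
Because the defendant's active military service ran from 7 September 2023 to 10 September 2024, the deadline is extended by 369 days to 30 October 2025.
Nothing else in the chronology tolls or restarts the period.

30 October 2025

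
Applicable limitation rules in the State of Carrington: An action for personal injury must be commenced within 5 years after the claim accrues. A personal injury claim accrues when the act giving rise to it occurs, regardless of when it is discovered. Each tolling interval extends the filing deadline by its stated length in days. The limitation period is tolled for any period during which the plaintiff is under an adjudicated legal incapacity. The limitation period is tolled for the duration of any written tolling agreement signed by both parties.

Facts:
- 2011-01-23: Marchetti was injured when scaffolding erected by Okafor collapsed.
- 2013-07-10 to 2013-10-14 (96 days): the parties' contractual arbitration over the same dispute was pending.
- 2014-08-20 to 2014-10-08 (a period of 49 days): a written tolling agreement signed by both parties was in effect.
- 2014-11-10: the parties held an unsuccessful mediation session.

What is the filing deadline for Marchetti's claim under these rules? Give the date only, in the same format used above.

2016-03-12

The limitation period began to run on 2011-01-23.
Adding the 5 years base period to 2011-01-23 gives a deadline of 2016-01-23, before any tolling.
The period was tolled for 49 days by the written tolling agreement (2014-08-20 to 2014-10-08), pushing the deadline to 2016-03-12.
Although a pending arbitration ran from 2013-07-10 to 2013-10-14, the stated rules do not make that a tolling event, so it is disregarded.
None of the other events listed affects the running of the period under the stated rules.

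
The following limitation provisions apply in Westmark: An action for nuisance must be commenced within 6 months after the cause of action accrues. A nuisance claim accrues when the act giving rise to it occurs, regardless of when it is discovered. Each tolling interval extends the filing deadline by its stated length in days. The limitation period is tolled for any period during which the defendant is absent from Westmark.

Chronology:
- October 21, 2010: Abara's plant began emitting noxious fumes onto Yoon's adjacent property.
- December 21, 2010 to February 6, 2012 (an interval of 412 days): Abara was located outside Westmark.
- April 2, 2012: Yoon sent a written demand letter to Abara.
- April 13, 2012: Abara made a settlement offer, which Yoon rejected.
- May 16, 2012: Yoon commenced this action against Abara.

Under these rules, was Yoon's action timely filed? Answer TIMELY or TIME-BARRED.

TIMELY

The claim accrued on October 21, 2010, when the wrongful act occurred.
The untolled deadline — 6 months after October 21, 2010 — is April 21, 2011.
Because the defendant's absence from the jurisdiction ran from December 21, 2010 to February 6, 2012, the deadline is extended by 412 days to June 6, 2012.
None of the other events listed affects the running of the period under the stated rules.
Yoon filed on May 16, 2012, before the June 6, 2012 deadline, so the action is timely.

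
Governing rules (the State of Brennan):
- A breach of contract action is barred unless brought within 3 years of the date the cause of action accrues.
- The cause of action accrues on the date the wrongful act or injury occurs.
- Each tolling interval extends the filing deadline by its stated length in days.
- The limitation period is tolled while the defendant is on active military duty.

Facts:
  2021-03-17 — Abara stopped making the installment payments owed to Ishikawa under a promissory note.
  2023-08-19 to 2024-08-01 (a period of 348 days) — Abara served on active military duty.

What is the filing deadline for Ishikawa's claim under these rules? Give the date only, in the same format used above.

The claim accrued on 2021-03-17, when the wrongful act occurred.
Adding the 3 years base period to 2021-03-17 gives a deadline of 2024-03-17, before any tolling.
The period was tolled for 348 days by the defendant's active military service (2023-08-19 to 2024-08-01), pushing the deadline to 2025-02-28.

2025-02-28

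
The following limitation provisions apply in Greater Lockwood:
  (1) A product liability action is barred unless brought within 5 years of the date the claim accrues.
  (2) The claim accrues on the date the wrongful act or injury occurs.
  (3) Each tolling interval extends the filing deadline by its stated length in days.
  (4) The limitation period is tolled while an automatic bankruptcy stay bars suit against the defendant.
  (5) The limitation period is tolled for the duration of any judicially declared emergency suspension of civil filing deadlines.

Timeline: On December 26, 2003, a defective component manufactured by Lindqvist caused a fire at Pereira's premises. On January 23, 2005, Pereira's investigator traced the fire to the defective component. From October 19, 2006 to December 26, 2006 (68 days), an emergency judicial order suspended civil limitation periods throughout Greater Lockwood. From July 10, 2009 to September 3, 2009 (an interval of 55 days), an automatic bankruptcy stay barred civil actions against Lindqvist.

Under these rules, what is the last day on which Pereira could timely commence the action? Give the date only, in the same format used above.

March 4, 2009

Accrual is governed by the date of the act, so the period began to run on December 26, 2003; the later discovery on January 23, 2005 is irrelevant under the stated rule.
Adding the 5 years base period to December 26, 2003 gives a deadline of December 26, 2008, before any tolling.
The emergency suspension of filing deadlines from October 19, 2006 to December 26, 2006 tolled the period for 68 days, extending the deadline to March 4, 2009.
The automatic bankruptcy stay starting July 10, 2009 came too late — the period had run on March 4, 2009 — and so does not extend the deadline.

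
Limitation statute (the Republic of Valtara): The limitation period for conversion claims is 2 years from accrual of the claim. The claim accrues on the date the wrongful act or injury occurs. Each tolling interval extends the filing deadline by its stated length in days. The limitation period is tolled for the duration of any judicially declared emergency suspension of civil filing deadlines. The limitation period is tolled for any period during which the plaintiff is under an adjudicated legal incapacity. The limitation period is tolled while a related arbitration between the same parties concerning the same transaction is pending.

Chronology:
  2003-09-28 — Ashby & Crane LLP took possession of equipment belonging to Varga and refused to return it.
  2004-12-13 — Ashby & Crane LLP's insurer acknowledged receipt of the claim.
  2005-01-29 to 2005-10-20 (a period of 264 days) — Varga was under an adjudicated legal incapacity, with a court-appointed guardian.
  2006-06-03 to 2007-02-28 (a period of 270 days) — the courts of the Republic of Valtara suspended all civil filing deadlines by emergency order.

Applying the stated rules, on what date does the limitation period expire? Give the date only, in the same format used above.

2007-03-16

The claim accrued on 2003-09-28, when the wrongful act occurred.
The untolled deadline — 2 years after 2003-09-28 — is 2005-09-28.
The period was tolled for 264 days by the plaintiff's legal incapacity (2005-01-29 to 2005-10-20), pushing the deadline to 2006-06-19.
The period was tolled for 270 days by the emergency suspension of filing deadlines (2006-06-03 to 2007-02-28), pushing the deadline to 2007-03-16.
Nothing else in the chronology tolls or restarts the period.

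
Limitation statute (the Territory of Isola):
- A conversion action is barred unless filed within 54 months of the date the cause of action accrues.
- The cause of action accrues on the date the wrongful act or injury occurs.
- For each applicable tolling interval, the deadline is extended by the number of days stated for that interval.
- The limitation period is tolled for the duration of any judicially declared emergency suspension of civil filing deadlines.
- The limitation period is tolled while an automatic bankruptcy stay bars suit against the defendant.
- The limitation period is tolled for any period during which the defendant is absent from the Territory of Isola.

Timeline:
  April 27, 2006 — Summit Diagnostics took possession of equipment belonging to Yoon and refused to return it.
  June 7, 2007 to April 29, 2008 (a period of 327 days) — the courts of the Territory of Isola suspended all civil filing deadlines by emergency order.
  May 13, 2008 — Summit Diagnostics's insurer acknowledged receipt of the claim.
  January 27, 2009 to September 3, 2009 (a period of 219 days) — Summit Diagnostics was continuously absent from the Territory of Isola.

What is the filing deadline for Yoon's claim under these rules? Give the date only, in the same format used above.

The limitation period began to run on April 27, 2006.
Adding the 54 months base period to April 27, 2006 gives a deadline of October 27, 2010, before any tolling.
The emergency suspension of filing deadlines from June 7, 2007 to April 29, 2008 tolled the period for 327 days, extending the deadline to September 19, 2011.
The defendant's absence from the jurisdiction from January 27, 2009 to September 3, 2009 tolled the period for 219 days, extending the deadline to April 25, 2012.
The other events in the timeline have no effect on the limitation period under the stated rules.

April 25, 2012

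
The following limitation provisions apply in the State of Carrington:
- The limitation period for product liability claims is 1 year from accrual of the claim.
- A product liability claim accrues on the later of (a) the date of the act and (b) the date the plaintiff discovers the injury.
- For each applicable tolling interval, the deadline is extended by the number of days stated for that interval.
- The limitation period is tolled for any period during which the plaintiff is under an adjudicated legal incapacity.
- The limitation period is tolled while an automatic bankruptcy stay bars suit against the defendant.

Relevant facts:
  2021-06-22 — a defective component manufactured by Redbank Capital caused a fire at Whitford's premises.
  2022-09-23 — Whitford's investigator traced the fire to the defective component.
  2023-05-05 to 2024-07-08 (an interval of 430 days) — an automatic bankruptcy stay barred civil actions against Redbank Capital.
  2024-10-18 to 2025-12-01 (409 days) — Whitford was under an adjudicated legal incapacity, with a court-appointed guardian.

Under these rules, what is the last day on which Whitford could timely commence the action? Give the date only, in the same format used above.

2026-01-09

Taking the later of the act (2021-06-22) and discovery (2022-09-23), the claim accrued on 2022-09-23.
The untolled deadline — 1 year after 2022-09-23 — is 2023-09-23.
Because the automatic bankruptcy stay ran from 2023-05-05 to 2024-07-08, the deadline is extended by 430 days to 2024-11-26.
The plaintiff's legal incapacity from 2024-10-18 to 2025-12-01 tolled the period for 409 days, extending the deadline to 2026-01-09.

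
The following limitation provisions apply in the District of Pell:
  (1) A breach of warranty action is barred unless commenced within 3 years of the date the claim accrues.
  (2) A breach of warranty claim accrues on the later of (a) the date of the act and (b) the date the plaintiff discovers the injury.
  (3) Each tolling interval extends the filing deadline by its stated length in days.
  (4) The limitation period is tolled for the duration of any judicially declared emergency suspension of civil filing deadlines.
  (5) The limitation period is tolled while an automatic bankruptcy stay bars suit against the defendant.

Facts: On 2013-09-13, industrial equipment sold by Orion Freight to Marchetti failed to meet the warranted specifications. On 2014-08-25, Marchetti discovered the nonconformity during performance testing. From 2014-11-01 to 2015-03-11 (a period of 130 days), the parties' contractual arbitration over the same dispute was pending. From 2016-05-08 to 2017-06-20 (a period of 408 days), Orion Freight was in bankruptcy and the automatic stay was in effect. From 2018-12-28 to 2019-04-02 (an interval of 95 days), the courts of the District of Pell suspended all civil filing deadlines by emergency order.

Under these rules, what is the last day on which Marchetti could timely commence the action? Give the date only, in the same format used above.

2018-10-07

The claim accrued on 2014-08-25 — the later of the 2013-09-13 act and the 2014-08-25 discovery.
The untolled deadline — 3 years after 2014-08-25 — is 2017-08-25.
The period was tolled for 408 days by the automatic bankruptcy stay (2016-05-08 to 2017-06-20), pushing the deadline to 2018-10-07.
The emergency suspension of filing deadlines starting 2018-12-28 came too late — the period had run on 2018-10-07 — and so does not extend the deadline.
No stated provision tolls the period for a pending arbitration, so the interval from 2014-11-01 to 2015-03-11 has no effect on the deadline.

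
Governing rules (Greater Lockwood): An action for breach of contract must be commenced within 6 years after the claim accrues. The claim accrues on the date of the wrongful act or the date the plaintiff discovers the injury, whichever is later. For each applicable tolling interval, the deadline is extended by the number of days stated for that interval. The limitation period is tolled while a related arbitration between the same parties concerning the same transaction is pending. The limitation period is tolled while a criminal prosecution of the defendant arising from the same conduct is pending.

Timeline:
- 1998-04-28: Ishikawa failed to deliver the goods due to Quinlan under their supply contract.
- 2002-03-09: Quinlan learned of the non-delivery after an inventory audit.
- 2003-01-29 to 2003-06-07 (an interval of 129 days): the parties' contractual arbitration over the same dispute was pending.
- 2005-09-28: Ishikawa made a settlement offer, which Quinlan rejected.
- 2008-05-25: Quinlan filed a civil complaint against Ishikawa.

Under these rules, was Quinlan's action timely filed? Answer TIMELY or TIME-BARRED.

Taking the later of the act (1998-04-28) and discovery (2002-03-09), the claim accrued on 2002-03-09.
The untolled deadline — 6 years after 2002-03-09 — is 2008-03-09.
The pending related arbitration from 2003-01-29 to 2003-06-07 tolled the period for 129 days, extending the deadline to 2008-07-16.
The other events in the timeline have no effect on the limitation period under the stated rules.
The 2008-05-25 filing precedes the 2008-07-16 deadline; the claim is timely.

TIMELY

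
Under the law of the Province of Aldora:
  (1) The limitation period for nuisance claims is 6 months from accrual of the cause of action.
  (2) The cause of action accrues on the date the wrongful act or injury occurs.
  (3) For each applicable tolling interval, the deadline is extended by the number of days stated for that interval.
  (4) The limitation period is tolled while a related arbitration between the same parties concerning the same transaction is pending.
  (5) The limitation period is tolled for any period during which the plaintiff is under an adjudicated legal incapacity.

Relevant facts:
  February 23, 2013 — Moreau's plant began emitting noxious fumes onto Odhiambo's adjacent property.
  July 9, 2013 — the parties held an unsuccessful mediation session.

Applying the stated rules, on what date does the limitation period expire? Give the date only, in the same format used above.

The cause of action accrued on February 23, 2013, the date of the act.
Adding the 6 months base period to February 23, 2013 gives a deadline of August 23, 2013, before any tolling.
Nothing else in the chronology tolls or restarts the period.

August 23, 2013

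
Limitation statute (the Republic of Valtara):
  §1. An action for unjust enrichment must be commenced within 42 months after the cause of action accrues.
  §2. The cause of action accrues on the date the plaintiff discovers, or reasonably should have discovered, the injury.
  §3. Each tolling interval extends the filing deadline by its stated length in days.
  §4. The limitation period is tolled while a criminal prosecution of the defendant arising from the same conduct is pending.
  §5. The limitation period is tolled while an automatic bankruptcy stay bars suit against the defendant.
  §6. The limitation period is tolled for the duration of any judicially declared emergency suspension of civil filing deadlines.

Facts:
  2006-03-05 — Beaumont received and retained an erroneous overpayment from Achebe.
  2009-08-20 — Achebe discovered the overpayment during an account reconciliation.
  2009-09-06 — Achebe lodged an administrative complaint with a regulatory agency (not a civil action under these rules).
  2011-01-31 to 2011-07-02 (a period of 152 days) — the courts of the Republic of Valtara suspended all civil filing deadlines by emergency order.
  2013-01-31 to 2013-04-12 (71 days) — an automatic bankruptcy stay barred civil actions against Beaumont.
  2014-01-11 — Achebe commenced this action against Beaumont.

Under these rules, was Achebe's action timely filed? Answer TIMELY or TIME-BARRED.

Accrual is tied to discovery, so the period began on 2009-08-20 rather than on 2006-03-05 when the act occurred.
42 months from 2009-08-20 is 2013-02-20.
The emergency suspension of filing deadlines from 2011-01-31 to 2011-07-02 tolled the period for 152 days, extending the deadline to 2013-07-22.
Because the automatic bankruptcy stay ran from 2013-01-31 to 2013-04-12, the deadline is extended by 71 days to 2013-10-01.
Nothing else in the chronology tolls or restarts the period.
Achebe filed on 2014-01-11, after the 2013-10-01 deadline, so the action is time-barred.

TIME-BARRED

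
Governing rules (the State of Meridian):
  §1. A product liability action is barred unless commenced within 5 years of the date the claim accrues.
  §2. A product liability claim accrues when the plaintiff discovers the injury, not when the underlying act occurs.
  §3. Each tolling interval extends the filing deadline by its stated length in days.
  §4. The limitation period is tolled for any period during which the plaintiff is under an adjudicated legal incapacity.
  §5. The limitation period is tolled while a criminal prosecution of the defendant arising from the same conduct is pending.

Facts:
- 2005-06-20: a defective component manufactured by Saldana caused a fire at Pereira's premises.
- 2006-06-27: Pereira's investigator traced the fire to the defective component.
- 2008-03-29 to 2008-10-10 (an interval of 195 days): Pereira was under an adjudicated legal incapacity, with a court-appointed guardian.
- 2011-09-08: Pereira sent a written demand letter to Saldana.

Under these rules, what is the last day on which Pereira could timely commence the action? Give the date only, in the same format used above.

Accrual is tied to discovery, so the period began on 2006-06-27 rather than on 2005-06-20 when the act occurred.
Adding the 5 years base period to 2006-06-27 gives a deadline of 2011-06-27, before any tolling.
The period was tolled for 195 days by the plaintiff's legal incapacity (2008-03-29 to 2008-10-10), pushing the deadline to 2012-01-08.
Nothing else in the chronology tolls or restarts the period.

2012-01-08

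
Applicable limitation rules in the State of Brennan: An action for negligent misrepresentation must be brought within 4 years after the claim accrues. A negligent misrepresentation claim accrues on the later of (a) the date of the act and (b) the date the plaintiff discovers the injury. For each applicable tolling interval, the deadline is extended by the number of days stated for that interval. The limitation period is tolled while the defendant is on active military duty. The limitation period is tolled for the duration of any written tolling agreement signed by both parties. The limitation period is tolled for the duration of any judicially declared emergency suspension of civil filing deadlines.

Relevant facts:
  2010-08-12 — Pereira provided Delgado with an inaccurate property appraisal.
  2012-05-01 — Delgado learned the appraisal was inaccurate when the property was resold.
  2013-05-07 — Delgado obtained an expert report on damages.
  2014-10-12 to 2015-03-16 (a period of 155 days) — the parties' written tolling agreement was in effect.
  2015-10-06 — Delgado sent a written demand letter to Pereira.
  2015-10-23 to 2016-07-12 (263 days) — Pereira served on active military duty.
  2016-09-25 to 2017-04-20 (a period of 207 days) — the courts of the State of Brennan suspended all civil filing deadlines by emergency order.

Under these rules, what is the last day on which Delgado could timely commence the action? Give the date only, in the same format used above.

2018-01-16

Because discovery on 2012-05-01 post-dates the 2010-08-12 act, accrual under the later-of rule falls on 2012-05-01.
4 years from 2012-05-01 is 2016-05-01.
Because the written tolling agreement ran from 2014-10-12 to 2015-03-16, the deadline is extended by 155 days to 2016-10-03.
The defendant's active military service from 2015-10-23 to 2016-07-12 tolled the period for 263 days, extending the deadline to 2017-06-23.
Because the emergency suspension of filing deadlines ran from 2016-09-25 to 2017-04-20, the deadline is extended by 207 days to 2018-01-16.
Nothing else in the chronology tolls or restarts the period.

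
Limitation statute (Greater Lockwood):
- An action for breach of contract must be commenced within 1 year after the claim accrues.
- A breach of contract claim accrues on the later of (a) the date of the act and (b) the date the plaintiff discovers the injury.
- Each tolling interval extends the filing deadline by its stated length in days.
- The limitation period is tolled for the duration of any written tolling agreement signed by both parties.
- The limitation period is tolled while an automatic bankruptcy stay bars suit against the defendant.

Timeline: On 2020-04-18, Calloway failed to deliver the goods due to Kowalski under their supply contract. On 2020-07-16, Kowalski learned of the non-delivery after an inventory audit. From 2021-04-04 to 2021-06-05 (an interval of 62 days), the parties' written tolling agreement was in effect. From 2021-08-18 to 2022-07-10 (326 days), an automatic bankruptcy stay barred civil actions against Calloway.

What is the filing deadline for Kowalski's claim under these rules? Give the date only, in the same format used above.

The claim accrued on 2020-07-16 — the later of the 2020-04-18 act and the 2020-07-16 discovery.
1 year from 2020-07-16 is 2021-07-16.
The written tolling agreement from 2021-04-04 to 2021-06-05 tolled the period for 62 days, extending the deadline to 2021-09-16.
Because the automatic bankruptcy stay ran from 2021-08-18 to 2022-07-10, the deadline is extended by 326 days to 2022-08-08.

2022-08-08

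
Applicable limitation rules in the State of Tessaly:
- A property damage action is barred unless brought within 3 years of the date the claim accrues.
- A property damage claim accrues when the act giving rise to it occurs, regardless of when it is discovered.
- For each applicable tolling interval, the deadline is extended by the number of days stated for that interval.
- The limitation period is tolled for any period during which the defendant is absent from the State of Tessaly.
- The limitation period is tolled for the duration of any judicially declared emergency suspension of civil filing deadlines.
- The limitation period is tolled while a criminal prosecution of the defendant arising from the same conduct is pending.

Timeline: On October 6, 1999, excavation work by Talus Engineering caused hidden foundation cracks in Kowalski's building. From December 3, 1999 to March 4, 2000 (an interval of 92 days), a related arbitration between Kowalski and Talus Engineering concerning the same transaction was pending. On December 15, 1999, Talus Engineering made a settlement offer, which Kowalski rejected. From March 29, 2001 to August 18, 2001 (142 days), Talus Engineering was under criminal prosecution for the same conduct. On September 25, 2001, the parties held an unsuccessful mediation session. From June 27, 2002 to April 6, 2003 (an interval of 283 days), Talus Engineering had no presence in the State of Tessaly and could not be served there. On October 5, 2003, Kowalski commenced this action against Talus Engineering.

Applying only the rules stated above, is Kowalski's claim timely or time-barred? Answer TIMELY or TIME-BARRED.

TIMELY

The claim accrued on October 6, 1999, when the wrongful act occurred.
3 years from October 6, 1999 is October 6, 2002.
The period was tolled for 142 days by the pending criminal prosecution (March 29, 2001 to August 18, 2001), pushing the deadline to February 25, 2003.
The defendant's absence from the jurisdiction from June 27, 2002 to April 6, 2003 tolled the period for 283 days, extending the deadline to December 5, 2003.
The pending related arbitration from December 3, 1999 to March 4, 2000 does not toll the period, because no stated rule makes a pending arbitration a tolling event.
None of the other events listed affects the running of the period under the stated rules.
Filing on October 5, 2003 beat the December 5, 2003 deadline — the action is timely.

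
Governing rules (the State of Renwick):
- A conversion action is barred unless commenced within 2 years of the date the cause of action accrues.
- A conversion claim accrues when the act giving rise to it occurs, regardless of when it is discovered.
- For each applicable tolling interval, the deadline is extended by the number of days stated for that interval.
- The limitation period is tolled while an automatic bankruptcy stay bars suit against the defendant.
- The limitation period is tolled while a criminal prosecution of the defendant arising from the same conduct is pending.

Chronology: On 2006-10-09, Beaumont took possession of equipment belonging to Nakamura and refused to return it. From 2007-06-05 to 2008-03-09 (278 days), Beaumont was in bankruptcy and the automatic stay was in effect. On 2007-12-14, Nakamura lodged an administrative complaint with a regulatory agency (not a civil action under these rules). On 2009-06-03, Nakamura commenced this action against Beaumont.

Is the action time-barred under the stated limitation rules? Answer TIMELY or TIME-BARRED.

The claim accrued on 2006-10-09, when the wrongful act occurred.
Adding the 2 years base period to 2006-10-09 gives a deadline of 2008-10-09, before any tolling.
Because the automatic bankruptcy stay ran from 2007-06-05 to 2008-03-09, the deadline is extended by 278 days to 2009-07-14.
The other events in the timeline have no effect on the limitation period under the stated rules.
Filing on 2009-06-03 beat the 2009-07-14 deadline — the action is timely.

TIMELY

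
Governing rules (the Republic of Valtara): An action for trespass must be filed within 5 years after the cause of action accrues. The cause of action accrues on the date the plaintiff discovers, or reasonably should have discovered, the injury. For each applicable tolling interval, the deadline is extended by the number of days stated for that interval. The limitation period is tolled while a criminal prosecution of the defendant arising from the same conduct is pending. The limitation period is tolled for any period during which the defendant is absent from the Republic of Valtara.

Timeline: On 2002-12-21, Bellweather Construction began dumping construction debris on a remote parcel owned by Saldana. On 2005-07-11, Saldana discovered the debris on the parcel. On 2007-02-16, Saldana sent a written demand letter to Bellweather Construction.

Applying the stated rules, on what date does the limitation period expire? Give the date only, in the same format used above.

2010-07-11

Accrual is tied to discovery, so the period began on 2005-07-11 rather than on 2002-12-21 when the act occurred.
Adding the 5 years base period to 2005-07-11 gives a deadline of 2010-07-11, before any tolling.
The other events in the timeline have no effect on the limitation period under the stated rules.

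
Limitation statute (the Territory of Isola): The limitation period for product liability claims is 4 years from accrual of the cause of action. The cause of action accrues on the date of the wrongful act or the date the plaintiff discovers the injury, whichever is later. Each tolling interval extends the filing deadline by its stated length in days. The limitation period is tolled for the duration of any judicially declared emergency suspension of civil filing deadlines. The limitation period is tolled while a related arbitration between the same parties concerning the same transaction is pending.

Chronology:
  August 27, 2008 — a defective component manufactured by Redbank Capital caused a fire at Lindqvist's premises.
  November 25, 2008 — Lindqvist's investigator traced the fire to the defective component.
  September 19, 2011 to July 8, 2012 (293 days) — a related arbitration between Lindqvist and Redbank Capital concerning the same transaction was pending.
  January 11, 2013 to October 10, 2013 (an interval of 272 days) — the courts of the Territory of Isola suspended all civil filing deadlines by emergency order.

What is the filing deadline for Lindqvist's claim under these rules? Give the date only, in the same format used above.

Taking the later of the act (August 27, 2008) and discovery (November 25, 2008), the claim accrued on November 25, 2008.
4 years from November 25, 2008 is November 25, 2012.
Because the pending related arbitration ran from September 19, 2011 to July 8, 2012, the deadline is extended by 293 days to September 14, 2013.
The emergency suspension of filing deadlines from January 11, 2013 to October 10, 2013 tolled the period for 272 days, extending the deadline to June 13, 2014.

June 13, 2014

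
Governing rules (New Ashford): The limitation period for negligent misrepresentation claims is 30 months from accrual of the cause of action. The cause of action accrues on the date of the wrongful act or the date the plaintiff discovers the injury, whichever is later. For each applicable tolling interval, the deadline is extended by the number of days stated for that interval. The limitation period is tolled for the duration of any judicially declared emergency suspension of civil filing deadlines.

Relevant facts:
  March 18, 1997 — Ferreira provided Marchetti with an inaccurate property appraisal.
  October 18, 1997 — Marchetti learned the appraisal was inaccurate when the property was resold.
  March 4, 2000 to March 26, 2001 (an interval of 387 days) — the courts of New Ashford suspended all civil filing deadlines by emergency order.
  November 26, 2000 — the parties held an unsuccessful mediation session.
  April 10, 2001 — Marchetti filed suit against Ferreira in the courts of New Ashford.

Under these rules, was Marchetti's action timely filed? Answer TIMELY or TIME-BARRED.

TIMELY

Because discovery on October 18, 1997 post-dates the March 18, 1997 act, accrual under the later-of rule falls on October 18, 1997.
The untolled deadline — 30 months after October 18, 1997 — is April 18, 2000.
Because the emergency suspension of filing deadlines ran from March 4, 2000 to March 26, 2001, the deadline is extended by 387 days to May 10, 2001.
None of the other events listed affects the running of the period under the stated rules.
Filing on April 10, 2001 beat the May 10, 2001 deadline — the action is timely.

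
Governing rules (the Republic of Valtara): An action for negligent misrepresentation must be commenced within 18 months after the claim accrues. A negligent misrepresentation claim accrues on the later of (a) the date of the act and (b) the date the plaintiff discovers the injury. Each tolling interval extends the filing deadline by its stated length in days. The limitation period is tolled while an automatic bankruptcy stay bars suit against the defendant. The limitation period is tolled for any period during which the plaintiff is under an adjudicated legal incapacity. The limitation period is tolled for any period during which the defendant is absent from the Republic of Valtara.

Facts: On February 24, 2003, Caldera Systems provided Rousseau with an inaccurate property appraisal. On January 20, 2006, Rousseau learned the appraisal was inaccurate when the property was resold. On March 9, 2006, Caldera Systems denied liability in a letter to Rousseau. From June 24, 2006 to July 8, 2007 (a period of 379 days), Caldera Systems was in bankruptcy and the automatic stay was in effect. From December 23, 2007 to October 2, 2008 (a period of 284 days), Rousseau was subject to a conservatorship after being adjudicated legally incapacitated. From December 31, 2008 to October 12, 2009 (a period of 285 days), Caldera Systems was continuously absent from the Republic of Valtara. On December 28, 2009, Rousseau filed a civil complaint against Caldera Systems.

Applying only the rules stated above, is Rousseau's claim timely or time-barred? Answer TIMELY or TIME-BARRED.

Because discovery on January 20, 2006 post-dates the February 24, 2003 act, accrual under the later-of rule falls on January 20, 2006.
18 months from January 20, 2006 is July 20, 2007.
The period was tolled for 379 days by the automatic bankruptcy stay (June 24, 2006 to July 8, 2007), pushing the deadline to August 2, 2008.
Because the plaintiff's legal incapacity ran from December 23, 2007 to October 2, 2008, the deadline is extended by 284 days to May 13, 2009.
The period was tolled for 285 days by the defendant's absence from the jurisdiction (December 31, 2008 to October 12, 2009), pushing the deadline to February 22, 2010.
The other events in the timeline have no effect on the limitation period under the stated rules.
The December 28, 2009 filing precedes the February 22, 2010 deadline; the claim is timely.

TIMELY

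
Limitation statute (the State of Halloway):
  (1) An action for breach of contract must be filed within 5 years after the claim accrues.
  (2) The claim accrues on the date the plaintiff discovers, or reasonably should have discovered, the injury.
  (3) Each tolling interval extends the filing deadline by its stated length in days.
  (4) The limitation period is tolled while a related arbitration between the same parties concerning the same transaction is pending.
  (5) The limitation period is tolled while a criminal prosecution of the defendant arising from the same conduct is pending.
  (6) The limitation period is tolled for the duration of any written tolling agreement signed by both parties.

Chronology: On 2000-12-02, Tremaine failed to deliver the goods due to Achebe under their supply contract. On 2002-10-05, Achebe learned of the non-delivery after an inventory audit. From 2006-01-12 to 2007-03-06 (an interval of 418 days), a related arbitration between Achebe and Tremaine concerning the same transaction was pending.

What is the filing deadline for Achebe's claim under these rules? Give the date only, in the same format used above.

2008-11-26

Under the discovery rule, the claim accrued on 2002-10-05, when Achebe discovered the injury — not on the 2000-12-02 date of the underlying act.
5 years from 2002-10-05 is 2007-10-05.
The pending related arbitration from 2006-01-12 to 2007-03-06 tolled the period for 418 days, extending the deadline to 2008-11-26.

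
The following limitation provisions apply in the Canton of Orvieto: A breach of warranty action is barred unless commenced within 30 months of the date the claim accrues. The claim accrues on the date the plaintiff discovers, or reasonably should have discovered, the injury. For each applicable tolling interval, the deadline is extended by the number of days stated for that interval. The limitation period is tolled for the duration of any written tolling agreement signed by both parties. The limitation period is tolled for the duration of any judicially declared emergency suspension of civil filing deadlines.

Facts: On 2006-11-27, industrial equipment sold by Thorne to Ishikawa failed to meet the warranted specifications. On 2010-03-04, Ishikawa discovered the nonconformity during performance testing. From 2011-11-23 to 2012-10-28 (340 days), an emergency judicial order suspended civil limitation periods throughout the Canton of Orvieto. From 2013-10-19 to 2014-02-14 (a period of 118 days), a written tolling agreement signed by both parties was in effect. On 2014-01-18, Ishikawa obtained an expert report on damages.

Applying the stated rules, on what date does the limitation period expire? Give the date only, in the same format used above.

The claim did not accrue until Ishikawa discovered the injury on 2010-03-04; the 2006-11-27 act date does not start the clock under the stated rule.
Adding the 30 months base period to 2010-03-04 gives a deadline of 2012-09-04, before any tolling.
The emergency suspension of filing deadlines from 2011-11-23 to 2012-10-28 tolled the period for 340 days, extending the deadline to 2013-08-10.
The written tolling agreement starting 2013-10-19 came too late — the period had run on 2013-08-10 — and so does not extend the deadline.
The other events in the timeline have no effect on the limitation period under the stated rules.

2013-08-10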